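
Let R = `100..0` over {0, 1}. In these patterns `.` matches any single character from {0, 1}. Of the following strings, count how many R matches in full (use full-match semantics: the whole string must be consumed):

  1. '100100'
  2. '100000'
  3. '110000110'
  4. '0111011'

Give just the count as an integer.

1 → match
2 → match
3 → no match — must start with '100'
4 → no match — must start with '100'
Total matched: 2

2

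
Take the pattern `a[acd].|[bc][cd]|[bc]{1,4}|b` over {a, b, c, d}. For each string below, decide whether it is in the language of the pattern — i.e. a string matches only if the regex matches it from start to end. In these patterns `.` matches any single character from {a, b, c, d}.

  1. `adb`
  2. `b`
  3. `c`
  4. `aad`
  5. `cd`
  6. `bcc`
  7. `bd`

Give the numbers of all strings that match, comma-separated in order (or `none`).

1, 2, 3, 4, 5, 6, 7

1. `adb` → match
2. `b` → match
3. `c` → match
4. `aad` → match
5. `cd` → match
6. `bcc` → match
7. `bd` → match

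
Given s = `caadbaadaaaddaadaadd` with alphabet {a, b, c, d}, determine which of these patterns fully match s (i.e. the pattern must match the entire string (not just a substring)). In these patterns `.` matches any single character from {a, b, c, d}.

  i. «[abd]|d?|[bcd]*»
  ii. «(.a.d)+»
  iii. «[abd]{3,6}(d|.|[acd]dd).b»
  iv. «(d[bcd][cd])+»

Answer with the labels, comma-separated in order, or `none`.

i → no match
ii → match
iii → no match — must end with `b`
iv → no match — must start with `d`

ii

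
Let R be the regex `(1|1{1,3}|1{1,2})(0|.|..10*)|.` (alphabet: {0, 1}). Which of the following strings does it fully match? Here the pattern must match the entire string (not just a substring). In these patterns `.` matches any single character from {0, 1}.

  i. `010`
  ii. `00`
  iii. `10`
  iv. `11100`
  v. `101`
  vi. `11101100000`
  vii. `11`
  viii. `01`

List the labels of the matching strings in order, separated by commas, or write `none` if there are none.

iii, vi, vii

i → no match
ii → no match
iii → match
iv → no match
v → no match
vi → match
vii → match
viii → no match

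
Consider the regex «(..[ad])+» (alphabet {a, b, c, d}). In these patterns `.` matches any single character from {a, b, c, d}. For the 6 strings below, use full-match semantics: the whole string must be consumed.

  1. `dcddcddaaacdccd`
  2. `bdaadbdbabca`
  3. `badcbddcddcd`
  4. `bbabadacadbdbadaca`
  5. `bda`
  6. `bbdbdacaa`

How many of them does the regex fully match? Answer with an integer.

5

1 → match
2. `bdaadbdbabca` → no match
3. `badcbddcddcd` → match
4 → match
5. `bda` → match
6. `bbdbdacaa` → match
Total matched: 5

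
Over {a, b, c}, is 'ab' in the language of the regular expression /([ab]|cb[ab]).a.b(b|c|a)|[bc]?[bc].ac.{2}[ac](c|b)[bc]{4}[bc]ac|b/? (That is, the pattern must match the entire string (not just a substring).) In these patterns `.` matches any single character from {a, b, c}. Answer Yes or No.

No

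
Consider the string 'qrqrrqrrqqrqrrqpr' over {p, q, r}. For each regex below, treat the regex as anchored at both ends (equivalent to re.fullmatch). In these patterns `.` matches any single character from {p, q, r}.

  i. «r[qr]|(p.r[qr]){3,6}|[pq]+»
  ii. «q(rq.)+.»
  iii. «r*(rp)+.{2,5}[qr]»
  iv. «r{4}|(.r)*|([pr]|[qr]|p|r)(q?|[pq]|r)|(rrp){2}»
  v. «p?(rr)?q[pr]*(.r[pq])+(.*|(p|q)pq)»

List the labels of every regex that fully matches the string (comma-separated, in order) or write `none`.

ii

i → no match
ii → match
iii → no match
iv → no match
v → no match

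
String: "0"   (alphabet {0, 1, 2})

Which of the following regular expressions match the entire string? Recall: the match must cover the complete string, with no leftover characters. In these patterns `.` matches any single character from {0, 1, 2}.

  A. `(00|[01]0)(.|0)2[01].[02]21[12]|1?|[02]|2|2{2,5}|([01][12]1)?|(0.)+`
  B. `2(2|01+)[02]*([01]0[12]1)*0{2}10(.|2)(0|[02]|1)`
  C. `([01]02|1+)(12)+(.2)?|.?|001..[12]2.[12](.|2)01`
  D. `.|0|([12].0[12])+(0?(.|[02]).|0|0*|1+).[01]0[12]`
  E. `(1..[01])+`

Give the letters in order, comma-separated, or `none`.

A, C, D

A → match
B → no match — must start with "2"
C → match
D → match
E → no match — must start with "1"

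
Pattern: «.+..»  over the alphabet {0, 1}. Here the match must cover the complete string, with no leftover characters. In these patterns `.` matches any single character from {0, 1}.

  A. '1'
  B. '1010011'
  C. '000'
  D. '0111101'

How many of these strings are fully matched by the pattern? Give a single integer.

A → no match
B → match
C → match
D → match
Total matched: 3

3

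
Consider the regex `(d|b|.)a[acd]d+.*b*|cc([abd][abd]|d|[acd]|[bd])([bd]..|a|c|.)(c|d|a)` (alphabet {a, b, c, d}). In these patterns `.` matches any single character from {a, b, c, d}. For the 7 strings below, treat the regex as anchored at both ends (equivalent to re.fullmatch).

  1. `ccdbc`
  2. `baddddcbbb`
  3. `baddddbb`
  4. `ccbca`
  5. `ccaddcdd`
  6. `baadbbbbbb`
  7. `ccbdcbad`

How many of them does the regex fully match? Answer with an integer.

1 → match
2 → match
3 → match
4 → match
5 → match
6 → match
7 → no match
Total matched: 6

6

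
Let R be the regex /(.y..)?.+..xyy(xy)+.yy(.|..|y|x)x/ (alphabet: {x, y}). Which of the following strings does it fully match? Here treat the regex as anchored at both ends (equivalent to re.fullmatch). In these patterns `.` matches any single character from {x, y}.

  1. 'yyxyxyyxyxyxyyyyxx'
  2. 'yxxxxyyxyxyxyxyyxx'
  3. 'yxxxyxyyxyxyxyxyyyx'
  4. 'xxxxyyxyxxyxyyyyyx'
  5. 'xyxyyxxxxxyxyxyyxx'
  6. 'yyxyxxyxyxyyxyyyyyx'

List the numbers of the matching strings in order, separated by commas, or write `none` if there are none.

1 → match
2 → match
3 → match
4 → no match
5 → no match
6 → match

1, 2, 3, 6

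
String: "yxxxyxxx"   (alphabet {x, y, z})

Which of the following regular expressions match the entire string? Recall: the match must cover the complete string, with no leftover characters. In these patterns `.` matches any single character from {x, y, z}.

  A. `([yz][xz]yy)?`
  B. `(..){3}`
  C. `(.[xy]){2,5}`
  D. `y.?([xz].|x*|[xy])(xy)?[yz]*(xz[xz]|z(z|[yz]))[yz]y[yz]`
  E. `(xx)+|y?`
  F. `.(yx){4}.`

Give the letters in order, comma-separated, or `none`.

C

A → no match
B → no match
C → match
D → no match
E → no match
F → no match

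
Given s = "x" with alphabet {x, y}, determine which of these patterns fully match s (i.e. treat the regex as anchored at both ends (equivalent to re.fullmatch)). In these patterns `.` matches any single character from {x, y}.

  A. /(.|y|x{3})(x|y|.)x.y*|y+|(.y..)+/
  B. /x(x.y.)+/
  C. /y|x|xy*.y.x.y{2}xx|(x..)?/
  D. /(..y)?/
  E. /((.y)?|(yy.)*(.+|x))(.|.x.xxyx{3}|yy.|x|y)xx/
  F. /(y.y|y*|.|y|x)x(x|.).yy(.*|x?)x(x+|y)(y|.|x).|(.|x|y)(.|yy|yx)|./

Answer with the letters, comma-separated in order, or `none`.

A → no match
B → no match — must start with "xx"
C → match
D → no match
E → no match — must end with "xx"
F → match

C, F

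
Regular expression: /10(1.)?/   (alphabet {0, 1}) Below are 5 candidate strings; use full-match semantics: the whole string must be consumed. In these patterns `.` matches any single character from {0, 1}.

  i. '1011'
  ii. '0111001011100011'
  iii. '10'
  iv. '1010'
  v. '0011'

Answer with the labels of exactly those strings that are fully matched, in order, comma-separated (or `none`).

i. '1011' → match
ii → no match — must start with '10'
iii. '10' → match
iv. '1010' → match
v. '0011' → no match — must start with '10'

i, iii, iv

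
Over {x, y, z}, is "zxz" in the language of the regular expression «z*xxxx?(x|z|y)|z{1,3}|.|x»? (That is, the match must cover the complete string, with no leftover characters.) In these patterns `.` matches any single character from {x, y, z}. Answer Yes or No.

No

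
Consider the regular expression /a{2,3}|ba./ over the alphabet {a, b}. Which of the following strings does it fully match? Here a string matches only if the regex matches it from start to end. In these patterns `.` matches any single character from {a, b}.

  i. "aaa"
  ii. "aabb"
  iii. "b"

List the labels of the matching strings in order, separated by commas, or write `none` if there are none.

i → match
ii → no match
iii → no match

i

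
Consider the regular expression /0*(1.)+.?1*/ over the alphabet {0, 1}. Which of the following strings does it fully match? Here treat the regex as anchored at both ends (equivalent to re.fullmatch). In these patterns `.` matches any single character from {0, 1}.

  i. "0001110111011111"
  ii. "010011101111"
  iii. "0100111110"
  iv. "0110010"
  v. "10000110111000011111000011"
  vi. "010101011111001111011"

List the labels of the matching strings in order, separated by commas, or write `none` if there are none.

i

i → match
ii → no match
iii → no match
iv → no match
v → no match
vi → no match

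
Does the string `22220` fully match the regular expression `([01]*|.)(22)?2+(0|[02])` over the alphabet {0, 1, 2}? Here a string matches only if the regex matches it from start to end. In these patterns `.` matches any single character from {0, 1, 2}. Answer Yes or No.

Yes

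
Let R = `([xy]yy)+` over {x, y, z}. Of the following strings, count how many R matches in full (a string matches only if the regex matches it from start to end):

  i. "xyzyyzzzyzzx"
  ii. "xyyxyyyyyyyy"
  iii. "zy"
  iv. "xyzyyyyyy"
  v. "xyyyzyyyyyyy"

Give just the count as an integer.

i → no match — must end with "yy"
ii → match
iii → no match — must end with "yy"
iv → no match
v → no match
Total matched: 1

1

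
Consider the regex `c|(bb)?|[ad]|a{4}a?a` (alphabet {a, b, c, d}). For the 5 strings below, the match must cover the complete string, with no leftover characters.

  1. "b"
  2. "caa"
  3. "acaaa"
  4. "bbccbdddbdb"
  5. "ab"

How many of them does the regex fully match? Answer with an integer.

0

1 → no match
2 → no match
3 → no match
4 → no match
5 → no match
Total matched: 0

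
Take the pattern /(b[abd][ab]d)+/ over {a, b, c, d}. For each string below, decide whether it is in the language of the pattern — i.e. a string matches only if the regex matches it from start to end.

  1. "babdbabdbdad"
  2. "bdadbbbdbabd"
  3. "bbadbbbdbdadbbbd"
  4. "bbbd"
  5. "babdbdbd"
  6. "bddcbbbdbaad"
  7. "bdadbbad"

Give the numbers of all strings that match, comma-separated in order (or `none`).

1 → match
2 → match
3 → match
4 → match
5 → match
6 → no match
7 → match

1, 2, 3, 4, 5, 7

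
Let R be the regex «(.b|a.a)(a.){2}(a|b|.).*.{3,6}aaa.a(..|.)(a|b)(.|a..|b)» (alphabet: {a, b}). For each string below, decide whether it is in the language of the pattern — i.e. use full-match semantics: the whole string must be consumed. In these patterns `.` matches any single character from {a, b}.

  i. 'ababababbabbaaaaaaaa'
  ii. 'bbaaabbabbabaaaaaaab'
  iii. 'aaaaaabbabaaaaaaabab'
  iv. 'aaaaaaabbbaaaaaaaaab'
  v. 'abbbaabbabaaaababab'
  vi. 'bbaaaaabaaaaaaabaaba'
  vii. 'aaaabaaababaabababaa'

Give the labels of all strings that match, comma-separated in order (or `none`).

i → match
ii → match
iii → match
iv → match
v → no match
vi → match
vii → no match

i, ii, iii, iv, vi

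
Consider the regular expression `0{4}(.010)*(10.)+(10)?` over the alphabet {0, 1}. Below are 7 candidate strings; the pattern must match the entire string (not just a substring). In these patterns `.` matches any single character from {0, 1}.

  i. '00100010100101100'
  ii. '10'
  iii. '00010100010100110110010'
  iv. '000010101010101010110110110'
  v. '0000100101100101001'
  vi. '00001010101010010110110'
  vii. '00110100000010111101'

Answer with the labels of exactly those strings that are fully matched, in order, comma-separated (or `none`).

iv, vi

i → no match
ii. '10' → no match — must start with '0'
iii → no match
iv → match
v → no match
vi → match
vii → no match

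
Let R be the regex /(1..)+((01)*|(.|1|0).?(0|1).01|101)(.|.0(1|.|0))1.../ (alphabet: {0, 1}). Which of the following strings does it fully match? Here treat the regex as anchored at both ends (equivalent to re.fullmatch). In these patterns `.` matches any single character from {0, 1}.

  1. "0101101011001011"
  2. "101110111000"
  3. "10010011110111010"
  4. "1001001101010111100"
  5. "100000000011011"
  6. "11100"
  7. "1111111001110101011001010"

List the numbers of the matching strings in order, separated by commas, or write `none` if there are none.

1 → no match — must start with "1"
2 → no match
3 → match
4 → match
5 → no match
6 → no match
7 → match

3, 4, 7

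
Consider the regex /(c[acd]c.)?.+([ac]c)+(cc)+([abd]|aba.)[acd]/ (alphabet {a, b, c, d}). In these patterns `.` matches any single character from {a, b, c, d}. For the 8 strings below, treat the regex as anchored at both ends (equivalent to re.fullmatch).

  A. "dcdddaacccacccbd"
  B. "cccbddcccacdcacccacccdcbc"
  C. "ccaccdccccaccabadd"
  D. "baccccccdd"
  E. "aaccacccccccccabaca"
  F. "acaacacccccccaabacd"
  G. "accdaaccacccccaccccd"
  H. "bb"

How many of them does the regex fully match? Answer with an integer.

3

A → match
B → no match
C → no match
D → match
E → match
F → no match
G → no match
H → no match
Total matched: 3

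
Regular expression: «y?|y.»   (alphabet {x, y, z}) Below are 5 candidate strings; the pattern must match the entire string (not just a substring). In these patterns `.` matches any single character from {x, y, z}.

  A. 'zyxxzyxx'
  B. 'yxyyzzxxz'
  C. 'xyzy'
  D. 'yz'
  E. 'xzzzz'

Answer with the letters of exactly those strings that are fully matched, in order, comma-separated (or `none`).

D

A → no match
B → no match
C → no match
D → match
E → no match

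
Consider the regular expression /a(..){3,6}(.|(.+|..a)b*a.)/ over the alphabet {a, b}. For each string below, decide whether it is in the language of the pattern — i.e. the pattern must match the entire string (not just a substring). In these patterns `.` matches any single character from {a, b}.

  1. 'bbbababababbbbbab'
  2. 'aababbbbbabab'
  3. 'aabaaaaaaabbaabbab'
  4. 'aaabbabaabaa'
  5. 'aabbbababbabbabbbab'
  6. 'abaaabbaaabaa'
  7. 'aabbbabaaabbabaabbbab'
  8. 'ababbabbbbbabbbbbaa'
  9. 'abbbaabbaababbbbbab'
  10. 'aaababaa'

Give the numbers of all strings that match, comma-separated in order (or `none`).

1 → no match — must start with 'a'
2 → match
3 → match
4. 'aaabbabaabaa' → match
5 → match
6 → match
7 → match
8 → match
9 → match
10. 'aaababaa' → match

2, 3, 4, 5, 6, 7, 8, 9, 10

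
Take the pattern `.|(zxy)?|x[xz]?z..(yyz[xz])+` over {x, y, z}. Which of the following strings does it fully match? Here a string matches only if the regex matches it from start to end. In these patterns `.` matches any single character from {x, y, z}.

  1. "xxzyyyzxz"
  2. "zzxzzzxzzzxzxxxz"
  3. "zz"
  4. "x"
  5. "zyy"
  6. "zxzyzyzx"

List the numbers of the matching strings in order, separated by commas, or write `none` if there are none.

1 → no match
2 → no match
3 → no match
4 → match
5 → no match
6 → no match

4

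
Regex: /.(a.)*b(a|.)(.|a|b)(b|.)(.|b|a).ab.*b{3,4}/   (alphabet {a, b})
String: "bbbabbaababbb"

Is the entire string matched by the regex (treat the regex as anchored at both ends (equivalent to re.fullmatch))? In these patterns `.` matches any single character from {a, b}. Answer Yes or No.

Yes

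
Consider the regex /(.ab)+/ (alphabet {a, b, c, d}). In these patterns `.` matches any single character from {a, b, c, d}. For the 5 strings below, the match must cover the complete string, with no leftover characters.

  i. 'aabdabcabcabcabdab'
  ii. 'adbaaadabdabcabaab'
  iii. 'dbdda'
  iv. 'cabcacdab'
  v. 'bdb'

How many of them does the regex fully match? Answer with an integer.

1

i → match
ii → no match
iii → no match — must end with 'ab'
iv → no match
v → no match — must end with 'ab'
Total matched: 1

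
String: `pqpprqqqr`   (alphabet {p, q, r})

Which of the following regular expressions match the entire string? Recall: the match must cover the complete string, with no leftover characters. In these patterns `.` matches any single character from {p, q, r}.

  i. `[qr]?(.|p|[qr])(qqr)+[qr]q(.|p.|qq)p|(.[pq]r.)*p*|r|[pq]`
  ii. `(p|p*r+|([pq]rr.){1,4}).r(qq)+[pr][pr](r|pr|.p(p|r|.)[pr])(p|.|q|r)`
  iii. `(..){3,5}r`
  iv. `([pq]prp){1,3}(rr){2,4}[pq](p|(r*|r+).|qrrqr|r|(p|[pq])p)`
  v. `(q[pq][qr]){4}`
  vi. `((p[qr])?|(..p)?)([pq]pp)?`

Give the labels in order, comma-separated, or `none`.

i → no match
ii → no match
iii → match
iv → no match
v → no match — must start with `q`
vi → no match

iii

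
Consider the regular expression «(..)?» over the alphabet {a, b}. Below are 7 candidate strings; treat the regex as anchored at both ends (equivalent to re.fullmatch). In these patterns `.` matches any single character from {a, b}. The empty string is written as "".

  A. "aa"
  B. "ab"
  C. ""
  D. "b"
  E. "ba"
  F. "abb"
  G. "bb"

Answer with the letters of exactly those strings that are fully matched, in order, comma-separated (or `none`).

A → match
B → match
C → match
D → no match
E → match
F → no match
G → match

A, B, C, E, G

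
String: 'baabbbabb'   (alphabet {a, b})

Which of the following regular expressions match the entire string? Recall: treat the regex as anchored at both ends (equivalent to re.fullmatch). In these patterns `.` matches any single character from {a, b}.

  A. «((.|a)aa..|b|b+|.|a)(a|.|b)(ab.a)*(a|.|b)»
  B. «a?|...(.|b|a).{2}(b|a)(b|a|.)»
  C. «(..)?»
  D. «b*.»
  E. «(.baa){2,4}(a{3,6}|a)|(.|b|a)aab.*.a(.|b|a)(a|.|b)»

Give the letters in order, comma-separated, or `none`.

E

A → no match
B → no match
C → no match
D → no match
E → match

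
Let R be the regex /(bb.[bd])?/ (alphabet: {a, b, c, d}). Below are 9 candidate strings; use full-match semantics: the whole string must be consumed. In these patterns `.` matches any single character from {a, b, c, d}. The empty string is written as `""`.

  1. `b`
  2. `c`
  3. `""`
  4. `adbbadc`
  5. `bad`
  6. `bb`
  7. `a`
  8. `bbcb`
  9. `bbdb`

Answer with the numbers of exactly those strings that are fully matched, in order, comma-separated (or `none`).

3, 8, 9

1. `b` → no match
2. `c` → no match
3. `""` → match
4. `adbbadc` → no match
5. `bad` → no match
6. `bb` → no match
7. `a` → no match
8. `bbcb` → match
9. `bbdb` → match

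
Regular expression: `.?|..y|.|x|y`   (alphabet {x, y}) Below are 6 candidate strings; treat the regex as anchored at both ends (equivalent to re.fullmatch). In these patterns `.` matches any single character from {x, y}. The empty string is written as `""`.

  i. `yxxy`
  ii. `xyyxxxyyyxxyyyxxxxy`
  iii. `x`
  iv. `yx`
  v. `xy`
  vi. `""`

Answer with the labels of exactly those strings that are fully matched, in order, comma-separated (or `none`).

iii, vi

i → no match
ii → no match
iii → match
iv → no match
v → no match
vi → match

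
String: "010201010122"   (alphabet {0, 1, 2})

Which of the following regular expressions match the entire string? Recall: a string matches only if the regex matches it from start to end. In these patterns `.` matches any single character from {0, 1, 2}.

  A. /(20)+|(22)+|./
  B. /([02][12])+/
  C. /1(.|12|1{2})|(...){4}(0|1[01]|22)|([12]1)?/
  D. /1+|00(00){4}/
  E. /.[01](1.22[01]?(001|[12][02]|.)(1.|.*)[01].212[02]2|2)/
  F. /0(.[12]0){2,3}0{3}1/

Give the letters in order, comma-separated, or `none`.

B

A → no match
B → match
C → no match
D → no match
E → no match
F → no match — must end with "01"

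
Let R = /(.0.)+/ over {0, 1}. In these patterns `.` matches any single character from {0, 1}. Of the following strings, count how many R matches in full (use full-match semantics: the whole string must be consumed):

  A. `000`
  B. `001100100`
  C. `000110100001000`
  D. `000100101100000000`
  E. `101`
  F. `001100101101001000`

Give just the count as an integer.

A → match
B → match
C → no match
D → match
E → match
F → match
Total matched: 5

5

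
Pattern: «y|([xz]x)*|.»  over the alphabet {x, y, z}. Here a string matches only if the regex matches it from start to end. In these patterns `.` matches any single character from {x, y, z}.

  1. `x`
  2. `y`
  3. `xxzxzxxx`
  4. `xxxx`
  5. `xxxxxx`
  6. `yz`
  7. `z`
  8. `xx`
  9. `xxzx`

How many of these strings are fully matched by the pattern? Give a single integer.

8

1 → match
2 → match
3 → match
4 → match
5 → match
6 → no match
7 → match
8 → match
9 → match
Total matched: 8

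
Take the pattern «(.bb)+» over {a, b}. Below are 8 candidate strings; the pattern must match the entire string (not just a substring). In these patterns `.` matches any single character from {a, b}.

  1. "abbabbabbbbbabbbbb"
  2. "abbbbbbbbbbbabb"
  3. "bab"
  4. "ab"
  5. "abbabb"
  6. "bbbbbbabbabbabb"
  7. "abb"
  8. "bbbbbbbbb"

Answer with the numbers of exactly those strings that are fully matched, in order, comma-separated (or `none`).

1, 2, 5, 6, 7, 8

1 → match
2 → match
3 → no match — must end with "bb"
4 → no match — must end with "bb"
5 → match
6 → match
7 → match
8 → match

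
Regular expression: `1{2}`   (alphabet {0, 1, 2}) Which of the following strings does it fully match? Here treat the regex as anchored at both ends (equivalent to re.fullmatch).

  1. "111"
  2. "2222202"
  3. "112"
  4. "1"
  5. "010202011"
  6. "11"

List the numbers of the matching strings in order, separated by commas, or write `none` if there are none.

6

1 → no match
2 → no match — must start with "1"
3 → no match — must end with "1"
4 → no match
5 → no match — must start with "1"
6 → match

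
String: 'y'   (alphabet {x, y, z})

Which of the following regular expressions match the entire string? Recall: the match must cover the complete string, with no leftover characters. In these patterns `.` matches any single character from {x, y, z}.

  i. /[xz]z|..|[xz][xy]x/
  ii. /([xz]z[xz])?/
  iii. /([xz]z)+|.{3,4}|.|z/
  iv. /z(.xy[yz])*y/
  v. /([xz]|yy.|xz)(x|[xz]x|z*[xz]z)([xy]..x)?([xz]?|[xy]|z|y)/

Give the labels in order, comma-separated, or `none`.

i → no match
ii → no match
iii → match
iv → no match — must start with 'z'
v → no match

iii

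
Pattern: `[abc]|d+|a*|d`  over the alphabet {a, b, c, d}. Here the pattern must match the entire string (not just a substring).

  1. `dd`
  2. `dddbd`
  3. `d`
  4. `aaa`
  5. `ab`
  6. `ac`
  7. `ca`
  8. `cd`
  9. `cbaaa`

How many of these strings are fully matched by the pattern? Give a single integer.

1. `dd` → match
2. `dddbd` → no match
3. `d` → match
4. `aaa` → match
5. `ab` → no match
6. `ac` → no match
7. `ca` → no match
8. `cd` → no match
9. `cbaaa` → no match
Total matched: 3

3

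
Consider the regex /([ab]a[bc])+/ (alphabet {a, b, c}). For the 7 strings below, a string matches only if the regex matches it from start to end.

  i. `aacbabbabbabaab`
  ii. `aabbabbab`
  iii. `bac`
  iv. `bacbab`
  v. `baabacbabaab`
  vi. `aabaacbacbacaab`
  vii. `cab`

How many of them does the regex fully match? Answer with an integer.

5

i → match
ii → match
iii → match
iv → match
v → no match
vi → match
vii → no match
Total matched: 5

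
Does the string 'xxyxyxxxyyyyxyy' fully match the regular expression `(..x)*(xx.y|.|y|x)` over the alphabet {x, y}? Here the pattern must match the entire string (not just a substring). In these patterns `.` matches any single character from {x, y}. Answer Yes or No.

No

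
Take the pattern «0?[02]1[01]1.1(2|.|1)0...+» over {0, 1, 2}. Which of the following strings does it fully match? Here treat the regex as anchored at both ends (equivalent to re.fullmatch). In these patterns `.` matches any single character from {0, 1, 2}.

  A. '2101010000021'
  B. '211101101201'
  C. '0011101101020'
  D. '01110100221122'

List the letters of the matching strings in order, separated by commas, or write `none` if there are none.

A → match
B → match
C → match
D → match

A, B, C, D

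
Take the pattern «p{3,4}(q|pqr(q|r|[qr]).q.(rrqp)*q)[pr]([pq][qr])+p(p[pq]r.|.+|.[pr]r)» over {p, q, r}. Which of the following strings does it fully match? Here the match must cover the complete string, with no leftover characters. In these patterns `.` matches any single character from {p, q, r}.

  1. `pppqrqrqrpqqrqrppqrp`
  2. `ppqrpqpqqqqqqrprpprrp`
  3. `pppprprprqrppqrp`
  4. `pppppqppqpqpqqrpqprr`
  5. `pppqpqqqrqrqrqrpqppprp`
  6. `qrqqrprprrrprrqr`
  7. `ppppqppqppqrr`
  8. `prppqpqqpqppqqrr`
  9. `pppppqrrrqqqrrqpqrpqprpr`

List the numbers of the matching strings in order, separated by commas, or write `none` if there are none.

1, 5, 7

1 → match
2 → no match
3 → no match
4 → no match
5 → match
6 → no match — must start with `p`
7 → match
8 → no match
9 → no match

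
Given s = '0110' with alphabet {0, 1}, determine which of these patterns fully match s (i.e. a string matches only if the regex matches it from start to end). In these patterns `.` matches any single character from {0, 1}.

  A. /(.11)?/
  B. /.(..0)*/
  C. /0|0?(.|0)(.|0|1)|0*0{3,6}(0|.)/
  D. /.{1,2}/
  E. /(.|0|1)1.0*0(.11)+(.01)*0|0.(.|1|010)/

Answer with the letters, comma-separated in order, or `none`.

B

A → no match
B → match
C → no match
D → no match
E → no match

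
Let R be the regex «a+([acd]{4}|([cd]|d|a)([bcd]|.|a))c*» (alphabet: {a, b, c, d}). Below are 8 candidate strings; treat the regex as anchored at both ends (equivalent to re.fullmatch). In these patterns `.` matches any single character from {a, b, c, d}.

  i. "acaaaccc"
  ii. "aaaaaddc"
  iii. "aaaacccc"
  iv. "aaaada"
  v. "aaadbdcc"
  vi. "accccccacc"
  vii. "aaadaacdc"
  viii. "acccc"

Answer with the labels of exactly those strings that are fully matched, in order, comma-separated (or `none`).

i, ii, iii, iv, viii

i. "acaaaccc" → match
ii. "aaaaaddc" → match
iii. "aaaacccc" → match
iv. "aaaada" → match
v. "aaadbdcc" → no match
vi. "accccccacc" → no match
vii. "aaadaacdc" → no match
viii. "acccc" → match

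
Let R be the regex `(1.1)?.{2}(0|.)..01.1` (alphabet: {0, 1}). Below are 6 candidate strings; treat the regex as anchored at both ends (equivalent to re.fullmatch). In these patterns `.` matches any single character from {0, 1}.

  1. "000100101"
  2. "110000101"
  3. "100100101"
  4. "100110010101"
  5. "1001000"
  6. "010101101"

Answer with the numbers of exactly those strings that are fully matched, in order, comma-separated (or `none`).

1, 2, 3

1 → match
2 → match
3 → match
4 → no match
5 → no match — must end with "1"
6 → no match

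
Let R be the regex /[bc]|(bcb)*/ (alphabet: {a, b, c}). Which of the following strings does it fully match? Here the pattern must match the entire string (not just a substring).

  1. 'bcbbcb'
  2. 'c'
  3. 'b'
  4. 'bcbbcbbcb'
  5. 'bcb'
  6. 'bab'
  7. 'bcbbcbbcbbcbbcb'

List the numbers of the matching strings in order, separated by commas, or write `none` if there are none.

1 → match
2 → match
3 → match
4 → match
5 → match
6 → no match
7 → match

1, 2, 3, 4, 5, 7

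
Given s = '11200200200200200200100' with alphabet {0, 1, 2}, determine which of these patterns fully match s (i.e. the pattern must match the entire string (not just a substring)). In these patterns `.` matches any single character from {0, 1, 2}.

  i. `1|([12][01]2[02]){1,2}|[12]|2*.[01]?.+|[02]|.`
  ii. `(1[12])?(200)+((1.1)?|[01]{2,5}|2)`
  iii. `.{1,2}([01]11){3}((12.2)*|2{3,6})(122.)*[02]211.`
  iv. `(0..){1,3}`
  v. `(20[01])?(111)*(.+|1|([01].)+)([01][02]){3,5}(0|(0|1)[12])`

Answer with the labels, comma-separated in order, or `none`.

i, ii, v

i → match
ii → match
iii → no match
iv → no match — must start with '0'
v → match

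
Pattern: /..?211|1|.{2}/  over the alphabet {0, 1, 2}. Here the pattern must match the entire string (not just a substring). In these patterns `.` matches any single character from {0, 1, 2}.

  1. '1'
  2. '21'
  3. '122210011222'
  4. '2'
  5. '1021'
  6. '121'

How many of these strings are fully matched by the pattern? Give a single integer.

2

1. '1' → match
2. '21' → match
3. '122210011222' → no match
4. '2' → no match
5. '1021' → no match
6. '121' → no match
Total matched: 2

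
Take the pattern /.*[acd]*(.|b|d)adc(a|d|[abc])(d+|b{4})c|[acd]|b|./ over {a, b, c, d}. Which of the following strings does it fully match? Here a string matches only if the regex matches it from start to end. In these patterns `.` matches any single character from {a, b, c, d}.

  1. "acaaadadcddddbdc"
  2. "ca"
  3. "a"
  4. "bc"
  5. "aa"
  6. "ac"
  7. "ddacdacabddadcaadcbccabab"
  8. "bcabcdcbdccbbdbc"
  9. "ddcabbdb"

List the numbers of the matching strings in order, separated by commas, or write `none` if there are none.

3

1 → no match
2 → no match
3 → match
4 → no match
5 → no match
6 → no match
7 → no match
8 → no match
9 → no match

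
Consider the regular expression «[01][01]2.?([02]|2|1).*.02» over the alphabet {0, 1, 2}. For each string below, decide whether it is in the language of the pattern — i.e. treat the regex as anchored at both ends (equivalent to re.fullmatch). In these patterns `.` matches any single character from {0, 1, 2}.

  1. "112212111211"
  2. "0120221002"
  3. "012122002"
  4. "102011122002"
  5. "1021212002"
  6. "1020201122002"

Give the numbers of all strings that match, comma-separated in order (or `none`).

2, 3, 4, 5, 6

1 → no match — must end with "02"
2 → match
3 → match
4 → match
5 → match
6 → match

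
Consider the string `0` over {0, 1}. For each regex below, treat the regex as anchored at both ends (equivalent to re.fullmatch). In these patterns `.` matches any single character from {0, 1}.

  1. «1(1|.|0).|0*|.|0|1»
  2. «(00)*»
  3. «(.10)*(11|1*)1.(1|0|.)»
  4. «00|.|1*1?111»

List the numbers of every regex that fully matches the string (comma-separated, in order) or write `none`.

1 → match
2 → no match
3 → no match
4 → match

1, 4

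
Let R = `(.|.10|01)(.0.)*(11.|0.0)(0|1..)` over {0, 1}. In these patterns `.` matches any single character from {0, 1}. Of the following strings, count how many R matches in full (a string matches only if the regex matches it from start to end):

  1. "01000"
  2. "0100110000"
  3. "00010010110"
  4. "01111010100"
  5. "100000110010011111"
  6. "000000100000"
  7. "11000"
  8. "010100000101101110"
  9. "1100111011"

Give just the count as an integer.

1 → no match
2 → no match
3 → no match
4 → no match
5 → no match
6 → no match
7 → no match
8 → no match
9 → no match
Total matched: 0

0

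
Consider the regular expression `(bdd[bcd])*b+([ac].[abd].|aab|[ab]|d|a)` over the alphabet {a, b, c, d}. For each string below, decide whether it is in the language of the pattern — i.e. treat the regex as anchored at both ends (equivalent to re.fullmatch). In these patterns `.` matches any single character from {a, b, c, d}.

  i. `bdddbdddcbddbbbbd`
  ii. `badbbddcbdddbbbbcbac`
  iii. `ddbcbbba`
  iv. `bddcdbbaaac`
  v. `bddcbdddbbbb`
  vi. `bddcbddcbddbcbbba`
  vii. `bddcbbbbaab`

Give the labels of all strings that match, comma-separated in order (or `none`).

v, vii

i → no match
ii → no match
iii → no match
iv → no match
v → match
vi → no match
vii → match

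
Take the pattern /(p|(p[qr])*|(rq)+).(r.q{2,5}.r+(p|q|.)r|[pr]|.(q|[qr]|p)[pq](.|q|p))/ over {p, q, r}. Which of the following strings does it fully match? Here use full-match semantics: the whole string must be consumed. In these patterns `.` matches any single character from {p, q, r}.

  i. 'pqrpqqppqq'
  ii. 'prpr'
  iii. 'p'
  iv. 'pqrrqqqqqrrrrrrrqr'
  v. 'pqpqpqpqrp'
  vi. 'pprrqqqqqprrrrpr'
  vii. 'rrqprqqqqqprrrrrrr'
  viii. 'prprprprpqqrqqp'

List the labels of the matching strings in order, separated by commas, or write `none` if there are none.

ii, iv, v, vi, viii

i → no match
ii → match
iii → no match
iv → match
v → match
vi → match
vii → no match
viii → match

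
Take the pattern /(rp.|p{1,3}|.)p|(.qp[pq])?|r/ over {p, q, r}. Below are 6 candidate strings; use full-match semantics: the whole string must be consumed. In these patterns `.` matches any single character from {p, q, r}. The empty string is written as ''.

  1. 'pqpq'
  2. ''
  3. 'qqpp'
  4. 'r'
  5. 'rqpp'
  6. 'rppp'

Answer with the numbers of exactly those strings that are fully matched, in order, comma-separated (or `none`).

1, 2, 3, 4, 5, 6

1 → match
2 → match
3 → match
4 → match
5 → match
6 → match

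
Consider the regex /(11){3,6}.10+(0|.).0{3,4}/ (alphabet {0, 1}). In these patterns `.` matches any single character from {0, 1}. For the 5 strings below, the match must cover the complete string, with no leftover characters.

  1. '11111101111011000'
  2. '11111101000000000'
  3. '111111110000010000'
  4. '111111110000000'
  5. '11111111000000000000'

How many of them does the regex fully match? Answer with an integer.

4

1 → no match
2 → match
3 → match
4 → match
5 → match
Total matched: 4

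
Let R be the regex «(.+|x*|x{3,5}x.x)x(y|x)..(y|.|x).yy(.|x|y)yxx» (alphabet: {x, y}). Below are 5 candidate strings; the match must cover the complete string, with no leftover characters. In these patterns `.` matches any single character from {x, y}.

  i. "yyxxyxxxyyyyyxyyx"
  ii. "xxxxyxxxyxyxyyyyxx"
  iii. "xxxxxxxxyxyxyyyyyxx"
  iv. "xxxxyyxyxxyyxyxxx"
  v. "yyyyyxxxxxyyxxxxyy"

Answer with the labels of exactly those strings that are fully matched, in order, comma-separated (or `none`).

ii, iii

i → no match — must end with "yxx"
ii → match
iii → match
iv → no match — must end with "yxx"
v → no match — must end with "yxx"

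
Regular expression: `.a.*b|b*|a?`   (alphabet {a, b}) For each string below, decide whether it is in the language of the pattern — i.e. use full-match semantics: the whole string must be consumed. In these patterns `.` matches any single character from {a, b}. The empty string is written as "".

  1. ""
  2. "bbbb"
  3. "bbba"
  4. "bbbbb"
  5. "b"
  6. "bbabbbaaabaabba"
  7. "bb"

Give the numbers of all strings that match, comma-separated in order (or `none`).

1. "" → match
2. "bbbb" → match
3. "bbba" → no match
4. "bbbbb" → match
5. "b" → match
6 → no match
7. "bb" → match

1, 2, 4, 5, 7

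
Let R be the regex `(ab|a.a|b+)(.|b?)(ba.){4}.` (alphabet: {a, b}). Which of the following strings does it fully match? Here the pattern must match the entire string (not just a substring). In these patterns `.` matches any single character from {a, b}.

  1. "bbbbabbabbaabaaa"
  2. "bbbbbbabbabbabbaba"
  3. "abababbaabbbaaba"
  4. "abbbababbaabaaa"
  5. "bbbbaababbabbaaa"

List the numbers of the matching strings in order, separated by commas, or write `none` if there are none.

1 → match
2 → match
3 → no match
4 → no match
5 → match

1, 2, 5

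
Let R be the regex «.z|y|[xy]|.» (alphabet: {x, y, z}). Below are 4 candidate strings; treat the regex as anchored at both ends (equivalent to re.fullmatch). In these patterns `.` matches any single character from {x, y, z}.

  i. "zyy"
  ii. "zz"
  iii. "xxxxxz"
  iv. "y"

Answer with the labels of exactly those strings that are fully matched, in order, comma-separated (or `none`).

i. "zyy" → no match
ii. "zz" → match
iii. "xxxxxz" → no match
iv. "y" → match

ii, iv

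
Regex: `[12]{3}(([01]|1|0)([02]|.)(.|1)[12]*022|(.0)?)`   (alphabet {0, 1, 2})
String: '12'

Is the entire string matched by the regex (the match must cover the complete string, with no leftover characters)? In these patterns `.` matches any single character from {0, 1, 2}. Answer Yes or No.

No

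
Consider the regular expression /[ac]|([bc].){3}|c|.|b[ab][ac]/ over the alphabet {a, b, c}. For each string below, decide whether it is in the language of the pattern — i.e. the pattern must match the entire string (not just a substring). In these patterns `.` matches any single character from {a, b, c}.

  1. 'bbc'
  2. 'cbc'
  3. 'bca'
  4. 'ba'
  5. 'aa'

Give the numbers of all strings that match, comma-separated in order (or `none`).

1 → match
2 → no match
3 → no match
4 → no match
5 → no match

1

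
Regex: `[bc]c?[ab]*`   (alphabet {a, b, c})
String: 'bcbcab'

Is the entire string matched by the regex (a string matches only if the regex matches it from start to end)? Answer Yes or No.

No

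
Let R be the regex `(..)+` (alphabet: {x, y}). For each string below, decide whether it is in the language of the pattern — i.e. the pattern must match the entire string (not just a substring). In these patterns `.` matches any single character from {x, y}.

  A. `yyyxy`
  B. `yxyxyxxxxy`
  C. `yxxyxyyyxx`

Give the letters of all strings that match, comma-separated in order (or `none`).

B, C

A → no match
B → match
C → match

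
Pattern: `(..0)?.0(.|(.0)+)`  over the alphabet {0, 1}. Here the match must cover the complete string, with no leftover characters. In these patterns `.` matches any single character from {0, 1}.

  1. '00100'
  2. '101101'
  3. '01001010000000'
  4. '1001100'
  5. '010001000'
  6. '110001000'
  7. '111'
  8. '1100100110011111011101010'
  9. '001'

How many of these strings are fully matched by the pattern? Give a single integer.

1. '00100' → no match
2. '101101' → no match
3 → no match
4. '1001100' → no match
5. '010001000' → match
6. '110001000' → match
7. '111' → no match
8 → no match
9. '001' → match
Total matched: 3

3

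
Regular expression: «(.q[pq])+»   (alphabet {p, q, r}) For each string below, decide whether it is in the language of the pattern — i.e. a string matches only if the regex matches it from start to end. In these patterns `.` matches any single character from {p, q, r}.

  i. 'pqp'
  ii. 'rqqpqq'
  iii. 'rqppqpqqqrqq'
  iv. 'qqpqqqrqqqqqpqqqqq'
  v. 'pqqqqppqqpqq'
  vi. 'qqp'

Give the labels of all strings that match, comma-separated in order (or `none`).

i, ii, iii, iv, v, vi

i. 'pqp' → match
ii. 'rqqpqq' → match
iii. 'rqppqpqqqrqq' → match
iv → match
v. 'pqqqqppqqpqq' → match
vi. 'qqp' → match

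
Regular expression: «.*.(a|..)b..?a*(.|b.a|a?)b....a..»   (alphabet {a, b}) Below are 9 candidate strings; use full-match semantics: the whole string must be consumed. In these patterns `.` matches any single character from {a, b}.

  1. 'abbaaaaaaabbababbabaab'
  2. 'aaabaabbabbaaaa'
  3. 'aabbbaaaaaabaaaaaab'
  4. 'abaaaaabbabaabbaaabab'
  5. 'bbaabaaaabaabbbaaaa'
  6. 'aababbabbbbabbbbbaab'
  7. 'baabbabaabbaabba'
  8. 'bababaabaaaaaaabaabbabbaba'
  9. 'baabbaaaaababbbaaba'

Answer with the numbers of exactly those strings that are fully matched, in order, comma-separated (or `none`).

1 → no match
2 → match
3 → match
4 → no match
5 → no match
6 → match
7 → no match
8 → match
9 → no match

2, 3, 6, 8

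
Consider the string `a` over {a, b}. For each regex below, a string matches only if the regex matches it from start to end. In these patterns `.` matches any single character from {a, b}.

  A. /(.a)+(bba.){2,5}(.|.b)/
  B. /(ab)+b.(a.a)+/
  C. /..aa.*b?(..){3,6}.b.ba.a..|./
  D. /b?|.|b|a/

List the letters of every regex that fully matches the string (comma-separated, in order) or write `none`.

A → no match
B → no match — must start with `ab`
C → match
D → match

C, D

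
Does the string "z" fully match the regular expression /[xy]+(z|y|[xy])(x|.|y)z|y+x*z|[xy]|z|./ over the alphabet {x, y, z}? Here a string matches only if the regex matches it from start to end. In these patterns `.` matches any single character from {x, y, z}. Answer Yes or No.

Yes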